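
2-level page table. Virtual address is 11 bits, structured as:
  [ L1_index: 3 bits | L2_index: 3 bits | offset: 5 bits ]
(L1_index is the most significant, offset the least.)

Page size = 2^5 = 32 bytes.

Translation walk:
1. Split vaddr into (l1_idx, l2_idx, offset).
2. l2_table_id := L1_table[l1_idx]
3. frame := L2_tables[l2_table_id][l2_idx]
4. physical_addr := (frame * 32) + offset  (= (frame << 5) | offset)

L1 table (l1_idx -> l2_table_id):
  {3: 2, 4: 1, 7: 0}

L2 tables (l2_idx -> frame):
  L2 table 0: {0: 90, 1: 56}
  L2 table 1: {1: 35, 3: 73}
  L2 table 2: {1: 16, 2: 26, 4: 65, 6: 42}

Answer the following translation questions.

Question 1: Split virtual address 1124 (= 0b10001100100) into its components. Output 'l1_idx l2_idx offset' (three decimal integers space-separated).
Answer: 4 3 4

Derivation:
vaddr = 1124 = 0b10001100100
  top 3 bits -> l1_idx = 4
  next 3 bits -> l2_idx = 3
  bottom 5 bits -> offset = 4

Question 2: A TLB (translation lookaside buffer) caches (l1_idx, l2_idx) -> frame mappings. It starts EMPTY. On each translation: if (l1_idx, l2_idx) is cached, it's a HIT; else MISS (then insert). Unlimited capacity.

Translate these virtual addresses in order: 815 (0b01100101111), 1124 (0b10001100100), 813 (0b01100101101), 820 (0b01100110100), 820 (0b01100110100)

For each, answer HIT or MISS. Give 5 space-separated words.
Answer: MISS MISS HIT HIT HIT

Derivation:
vaddr=815: (3,1) not in TLB -> MISS, insert
vaddr=1124: (4,3) not in TLB -> MISS, insert
vaddr=813: (3,1) in TLB -> HIT
vaddr=820: (3,1) in TLB -> HIT
vaddr=820: (3,1) in TLB -> HIT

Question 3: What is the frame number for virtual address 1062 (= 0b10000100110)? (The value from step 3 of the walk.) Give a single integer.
vaddr = 1062: l1_idx=4, l2_idx=1
L1[4] = 1; L2[1][1] = 35

Answer: 35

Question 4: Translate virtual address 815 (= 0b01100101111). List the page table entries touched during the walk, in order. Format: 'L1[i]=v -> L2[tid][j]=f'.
Answer: L1[3]=2 -> L2[2][1]=16

Derivation:
vaddr = 815 = 0b01100101111
Split: l1_idx=3, l2_idx=1, offset=15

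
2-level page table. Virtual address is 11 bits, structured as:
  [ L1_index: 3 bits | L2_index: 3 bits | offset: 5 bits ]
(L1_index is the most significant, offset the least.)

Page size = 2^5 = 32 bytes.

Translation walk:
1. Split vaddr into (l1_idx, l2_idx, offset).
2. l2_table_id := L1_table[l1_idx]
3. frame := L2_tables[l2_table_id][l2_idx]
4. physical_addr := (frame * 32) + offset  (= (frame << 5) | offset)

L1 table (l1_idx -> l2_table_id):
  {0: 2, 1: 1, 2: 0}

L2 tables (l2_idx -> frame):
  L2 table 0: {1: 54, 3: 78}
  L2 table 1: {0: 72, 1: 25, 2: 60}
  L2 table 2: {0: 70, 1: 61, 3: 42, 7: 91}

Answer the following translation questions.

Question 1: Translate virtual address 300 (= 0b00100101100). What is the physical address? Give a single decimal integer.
Answer: 812

Derivation:
vaddr = 300 = 0b00100101100
Split: l1_idx=1, l2_idx=1, offset=12
L1[1] = 1
L2[1][1] = 25
paddr = 25 * 32 + 12 = 812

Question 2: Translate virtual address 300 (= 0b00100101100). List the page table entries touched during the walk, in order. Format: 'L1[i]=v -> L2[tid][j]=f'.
vaddr = 300 = 0b00100101100
Split: l1_idx=1, l2_idx=1, offset=12

Answer: L1[1]=1 -> L2[1][1]=25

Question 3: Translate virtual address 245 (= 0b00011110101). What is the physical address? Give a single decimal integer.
Answer: 2933

Derivation:
vaddr = 245 = 0b00011110101
Split: l1_idx=0, l2_idx=7, offset=21
L1[0] = 2
L2[2][7] = 91
paddr = 91 * 32 + 21 = 2933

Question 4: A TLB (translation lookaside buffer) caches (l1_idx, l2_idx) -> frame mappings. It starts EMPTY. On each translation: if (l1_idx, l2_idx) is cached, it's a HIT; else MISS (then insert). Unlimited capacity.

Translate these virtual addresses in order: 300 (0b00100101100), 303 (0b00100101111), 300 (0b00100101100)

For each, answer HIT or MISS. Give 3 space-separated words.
vaddr=300: (1,1) not in TLB -> MISS, insert
vaddr=303: (1,1) in TLB -> HIT
vaddr=300: (1,1) in TLB -> HIT

Answer: MISS HIT HIT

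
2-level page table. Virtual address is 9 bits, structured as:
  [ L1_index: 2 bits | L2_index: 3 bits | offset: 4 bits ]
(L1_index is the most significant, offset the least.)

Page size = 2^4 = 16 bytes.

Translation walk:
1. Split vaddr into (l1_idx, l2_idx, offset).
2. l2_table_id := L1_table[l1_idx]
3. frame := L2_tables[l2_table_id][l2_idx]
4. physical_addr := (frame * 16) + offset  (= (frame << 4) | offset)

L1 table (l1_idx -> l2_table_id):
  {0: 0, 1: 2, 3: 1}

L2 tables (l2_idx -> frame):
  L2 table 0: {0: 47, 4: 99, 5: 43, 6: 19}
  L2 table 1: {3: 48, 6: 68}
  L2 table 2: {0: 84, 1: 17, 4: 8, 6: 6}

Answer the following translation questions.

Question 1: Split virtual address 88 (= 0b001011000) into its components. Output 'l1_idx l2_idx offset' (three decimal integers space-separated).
vaddr = 88 = 0b001011000
  top 2 bits -> l1_idx = 0
  next 3 bits -> l2_idx = 5
  bottom 4 bits -> offset = 8

Answer: 0 5 8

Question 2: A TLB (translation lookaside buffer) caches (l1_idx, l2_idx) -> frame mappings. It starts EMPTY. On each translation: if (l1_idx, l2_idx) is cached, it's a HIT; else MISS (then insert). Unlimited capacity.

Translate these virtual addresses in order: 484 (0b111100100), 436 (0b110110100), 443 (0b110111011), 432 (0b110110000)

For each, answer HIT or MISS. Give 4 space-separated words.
Answer: MISS MISS HIT HIT

Derivation:
vaddr=484: (3,6) not in TLB -> MISS, insert
vaddr=436: (3,3) not in TLB -> MISS, insert
vaddr=443: (3,3) in TLB -> HIT
vaddr=432: (3,3) in TLB -> HIT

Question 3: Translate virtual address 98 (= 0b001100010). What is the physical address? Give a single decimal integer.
vaddr = 98 = 0b001100010
Split: l1_idx=0, l2_idx=6, offset=2
L1[0] = 0
L2[0][6] = 19
paddr = 19 * 16 + 2 = 306

Answer: 306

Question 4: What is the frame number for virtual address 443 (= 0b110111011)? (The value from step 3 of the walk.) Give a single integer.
vaddr = 443: l1_idx=3, l2_idx=3
L1[3] = 1; L2[1][3] = 48

Answer: 48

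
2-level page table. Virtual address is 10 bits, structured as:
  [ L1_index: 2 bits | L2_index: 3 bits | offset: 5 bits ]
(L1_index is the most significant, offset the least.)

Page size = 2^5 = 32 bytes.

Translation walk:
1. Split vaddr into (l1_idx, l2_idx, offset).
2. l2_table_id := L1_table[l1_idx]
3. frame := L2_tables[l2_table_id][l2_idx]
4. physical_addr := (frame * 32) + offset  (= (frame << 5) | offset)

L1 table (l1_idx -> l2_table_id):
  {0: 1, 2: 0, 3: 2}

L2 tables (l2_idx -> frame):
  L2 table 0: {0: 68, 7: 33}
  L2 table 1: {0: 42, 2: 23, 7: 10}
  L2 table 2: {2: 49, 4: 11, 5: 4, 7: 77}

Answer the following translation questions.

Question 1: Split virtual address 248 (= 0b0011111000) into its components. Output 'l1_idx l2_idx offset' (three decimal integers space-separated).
Answer: 0 7 24

Derivation:
vaddr = 248 = 0b0011111000
  top 2 bits -> l1_idx = 0
  next 3 bits -> l2_idx = 7
  bottom 5 bits -> offset = 24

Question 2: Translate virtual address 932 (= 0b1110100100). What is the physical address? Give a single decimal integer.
Answer: 132

Derivation:
vaddr = 932 = 0b1110100100
Split: l1_idx=3, l2_idx=5, offset=4
L1[3] = 2
L2[2][5] = 4
paddr = 4 * 32 + 4 = 132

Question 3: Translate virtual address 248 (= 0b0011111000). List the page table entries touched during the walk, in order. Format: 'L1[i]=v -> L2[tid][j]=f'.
vaddr = 248 = 0b0011111000
Split: l1_idx=0, l2_idx=7, offset=24

Answer: L1[0]=1 -> L2[1][7]=10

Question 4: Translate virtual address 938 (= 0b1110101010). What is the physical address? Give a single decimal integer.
vaddr = 938 = 0b1110101010
Split: l1_idx=3, l2_idx=5, offset=10
L1[3] = 2
L2[2][5] = 4
paddr = 4 * 32 + 10 = 138

Answer: 138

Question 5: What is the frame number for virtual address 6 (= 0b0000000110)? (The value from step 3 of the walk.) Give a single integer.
vaddr = 6: l1_idx=0, l2_idx=0
L1[0] = 1; L2[1][0] = 42

Answer: 42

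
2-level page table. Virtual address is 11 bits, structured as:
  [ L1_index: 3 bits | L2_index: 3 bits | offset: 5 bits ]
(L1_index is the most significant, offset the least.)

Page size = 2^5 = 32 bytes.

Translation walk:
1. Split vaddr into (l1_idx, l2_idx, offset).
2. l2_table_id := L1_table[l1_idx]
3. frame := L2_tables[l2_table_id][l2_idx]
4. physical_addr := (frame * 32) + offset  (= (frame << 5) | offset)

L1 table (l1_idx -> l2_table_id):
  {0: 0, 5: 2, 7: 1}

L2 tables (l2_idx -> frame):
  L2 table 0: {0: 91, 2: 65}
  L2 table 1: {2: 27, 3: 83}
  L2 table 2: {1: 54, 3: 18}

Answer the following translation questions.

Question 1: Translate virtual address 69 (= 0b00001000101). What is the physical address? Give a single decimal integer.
vaddr = 69 = 0b00001000101
Split: l1_idx=0, l2_idx=2, offset=5
L1[0] = 0
L2[0][2] = 65
paddr = 65 * 32 + 5 = 2085

Answer: 2085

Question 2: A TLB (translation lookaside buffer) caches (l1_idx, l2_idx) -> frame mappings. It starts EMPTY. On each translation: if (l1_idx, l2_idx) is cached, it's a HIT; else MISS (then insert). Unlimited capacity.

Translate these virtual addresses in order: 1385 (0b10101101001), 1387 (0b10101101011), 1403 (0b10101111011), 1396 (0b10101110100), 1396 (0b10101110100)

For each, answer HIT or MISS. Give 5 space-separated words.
Answer: MISS HIT HIT HIT HIT

Derivation:
vaddr=1385: (5,3) not in TLB -> MISS, insert
vaddr=1387: (5,3) in TLB -> HIT
vaddr=1403: (5,3) in TLB -> HIT
vaddr=1396: (5,3) in TLB -> HIT
vaddr=1396: (5,3) in TLB -> HIT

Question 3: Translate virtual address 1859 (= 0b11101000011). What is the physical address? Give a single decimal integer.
Answer: 867

Derivation:
vaddr = 1859 = 0b11101000011
Split: l1_idx=7, l2_idx=2, offset=3
L1[7] = 1
L2[1][2] = 27
paddr = 27 * 32 + 3 = 867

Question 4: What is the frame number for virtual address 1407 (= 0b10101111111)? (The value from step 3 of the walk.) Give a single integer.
Answer: 18

Derivation:
vaddr = 1407: l1_idx=5, l2_idx=3
L1[5] = 2; L2[2][3] = 18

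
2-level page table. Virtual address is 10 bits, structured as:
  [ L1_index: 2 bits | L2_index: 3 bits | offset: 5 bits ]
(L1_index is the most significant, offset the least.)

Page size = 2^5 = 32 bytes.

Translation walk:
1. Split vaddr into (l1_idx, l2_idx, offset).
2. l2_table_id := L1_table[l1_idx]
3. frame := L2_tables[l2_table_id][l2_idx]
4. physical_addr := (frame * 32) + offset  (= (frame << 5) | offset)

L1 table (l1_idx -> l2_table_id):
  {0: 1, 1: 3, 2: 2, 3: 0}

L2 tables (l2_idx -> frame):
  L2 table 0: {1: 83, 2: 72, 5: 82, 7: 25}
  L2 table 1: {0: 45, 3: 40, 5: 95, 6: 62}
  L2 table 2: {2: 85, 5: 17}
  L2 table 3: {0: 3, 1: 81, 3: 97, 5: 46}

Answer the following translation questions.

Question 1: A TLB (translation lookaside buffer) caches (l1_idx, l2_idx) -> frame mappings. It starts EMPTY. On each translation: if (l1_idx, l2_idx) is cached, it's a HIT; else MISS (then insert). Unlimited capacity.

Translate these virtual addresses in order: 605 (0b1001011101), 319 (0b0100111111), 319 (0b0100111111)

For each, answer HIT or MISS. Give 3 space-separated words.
Answer: MISS MISS HIT

Derivation:
vaddr=605: (2,2) not in TLB -> MISS, insert
vaddr=319: (1,1) not in TLB -> MISS, insert
vaddr=319: (1,1) in TLB -> HIT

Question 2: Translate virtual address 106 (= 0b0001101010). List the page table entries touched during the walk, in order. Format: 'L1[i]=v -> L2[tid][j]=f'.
vaddr = 106 = 0b0001101010
Split: l1_idx=0, l2_idx=3, offset=10

Answer: L1[0]=1 -> L2[1][3]=40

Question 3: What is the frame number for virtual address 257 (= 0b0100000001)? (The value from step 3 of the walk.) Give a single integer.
vaddr = 257: l1_idx=1, l2_idx=0
L1[1] = 3; L2[3][0] = 3

Answer: 3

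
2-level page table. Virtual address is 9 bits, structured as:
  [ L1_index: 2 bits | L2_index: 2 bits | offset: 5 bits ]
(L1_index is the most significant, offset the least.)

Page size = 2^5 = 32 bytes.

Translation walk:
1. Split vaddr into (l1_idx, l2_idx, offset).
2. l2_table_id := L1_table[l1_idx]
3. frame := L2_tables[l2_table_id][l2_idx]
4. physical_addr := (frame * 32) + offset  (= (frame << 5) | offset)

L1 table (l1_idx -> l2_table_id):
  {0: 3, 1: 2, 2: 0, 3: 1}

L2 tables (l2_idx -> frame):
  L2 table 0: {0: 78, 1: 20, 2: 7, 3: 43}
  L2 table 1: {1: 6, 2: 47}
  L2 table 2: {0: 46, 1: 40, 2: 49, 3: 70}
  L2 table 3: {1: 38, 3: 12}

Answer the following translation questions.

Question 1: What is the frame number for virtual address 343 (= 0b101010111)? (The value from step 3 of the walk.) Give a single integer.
vaddr = 343: l1_idx=2, l2_idx=2
L1[2] = 0; L2[0][2] = 7

Answer: 7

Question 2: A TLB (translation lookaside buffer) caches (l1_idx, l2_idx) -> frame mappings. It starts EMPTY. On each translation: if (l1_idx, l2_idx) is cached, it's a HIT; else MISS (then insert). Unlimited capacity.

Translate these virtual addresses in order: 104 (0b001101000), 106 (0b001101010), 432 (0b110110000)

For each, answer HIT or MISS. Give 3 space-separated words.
Answer: MISS HIT MISS

Derivation:
vaddr=104: (0,3) not in TLB -> MISS, insert
vaddr=106: (0,3) in TLB -> HIT
vaddr=432: (3,1) not in TLB -> MISS, insert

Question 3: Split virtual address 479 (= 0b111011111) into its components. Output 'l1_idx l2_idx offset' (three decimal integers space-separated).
vaddr = 479 = 0b111011111
  top 2 bits -> l1_idx = 3
  next 2 bits -> l2_idx = 2
  bottom 5 bits -> offset = 31

Answer: 3 2 31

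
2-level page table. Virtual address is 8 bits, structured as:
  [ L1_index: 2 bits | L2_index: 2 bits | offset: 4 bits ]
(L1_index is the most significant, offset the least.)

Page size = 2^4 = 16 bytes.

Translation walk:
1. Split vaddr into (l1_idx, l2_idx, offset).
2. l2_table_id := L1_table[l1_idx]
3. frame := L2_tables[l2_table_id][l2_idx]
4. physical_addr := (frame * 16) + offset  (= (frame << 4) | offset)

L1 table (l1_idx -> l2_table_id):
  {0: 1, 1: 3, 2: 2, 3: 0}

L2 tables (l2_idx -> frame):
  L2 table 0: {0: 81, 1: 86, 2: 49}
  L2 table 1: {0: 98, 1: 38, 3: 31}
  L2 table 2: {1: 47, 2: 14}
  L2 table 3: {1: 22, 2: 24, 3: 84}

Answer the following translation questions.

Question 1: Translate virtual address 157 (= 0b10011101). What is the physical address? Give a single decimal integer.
vaddr = 157 = 0b10011101
Split: l1_idx=2, l2_idx=1, offset=13
L1[2] = 2
L2[2][1] = 47
paddr = 47 * 16 + 13 = 765

Answer: 765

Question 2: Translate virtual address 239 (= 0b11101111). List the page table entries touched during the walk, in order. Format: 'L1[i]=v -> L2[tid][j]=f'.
Answer: L1[3]=0 -> L2[0][2]=49

Derivation:
vaddr = 239 = 0b11101111
Split: l1_idx=3, l2_idx=2, offset=15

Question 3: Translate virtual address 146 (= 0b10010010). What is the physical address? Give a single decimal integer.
vaddr = 146 = 0b10010010
Split: l1_idx=2, l2_idx=1, offset=2
L1[2] = 2
L2[2][1] = 47
paddr = 47 * 16 + 2 = 754

Answer: 754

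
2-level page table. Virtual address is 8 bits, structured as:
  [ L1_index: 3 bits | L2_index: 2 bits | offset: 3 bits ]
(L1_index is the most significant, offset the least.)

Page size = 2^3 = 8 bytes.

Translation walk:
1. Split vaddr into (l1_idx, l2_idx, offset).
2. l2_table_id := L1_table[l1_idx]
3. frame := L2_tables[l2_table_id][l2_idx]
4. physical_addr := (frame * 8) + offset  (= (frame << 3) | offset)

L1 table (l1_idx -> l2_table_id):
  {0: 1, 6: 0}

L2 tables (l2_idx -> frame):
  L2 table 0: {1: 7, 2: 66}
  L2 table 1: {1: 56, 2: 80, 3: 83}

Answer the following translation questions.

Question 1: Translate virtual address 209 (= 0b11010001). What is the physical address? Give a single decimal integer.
Answer: 529

Derivation:
vaddr = 209 = 0b11010001
Split: l1_idx=6, l2_idx=2, offset=1
L1[6] = 0
L2[0][2] = 66
paddr = 66 * 8 + 1 = 529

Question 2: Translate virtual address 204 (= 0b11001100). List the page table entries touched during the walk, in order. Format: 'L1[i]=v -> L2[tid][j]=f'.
Answer: L1[6]=0 -> L2[0][1]=7

Derivation:
vaddr = 204 = 0b11001100
Split: l1_idx=6, l2_idx=1, offset=4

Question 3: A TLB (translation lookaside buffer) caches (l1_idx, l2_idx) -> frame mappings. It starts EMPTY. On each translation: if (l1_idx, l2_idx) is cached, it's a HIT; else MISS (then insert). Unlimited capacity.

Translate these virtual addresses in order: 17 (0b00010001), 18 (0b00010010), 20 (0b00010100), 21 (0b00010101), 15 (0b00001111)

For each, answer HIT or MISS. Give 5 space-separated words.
Answer: MISS HIT HIT HIT MISS

Derivation:
vaddr=17: (0,2) not in TLB -> MISS, insert
vaddr=18: (0,2) in TLB -> HIT
vaddr=20: (0,2) in TLB -> HIT
vaddr=21: (0,2) in TLB -> HIT
vaddr=15: (0,1) not in TLB -> MISS, insert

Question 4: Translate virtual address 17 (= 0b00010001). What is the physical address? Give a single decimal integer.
Answer: 641

Derivation:
vaddr = 17 = 0b00010001
Split: l1_idx=0, l2_idx=2, offset=1
L1[0] = 1
L2[1][2] = 80
paddr = 80 * 8 + 1 = 641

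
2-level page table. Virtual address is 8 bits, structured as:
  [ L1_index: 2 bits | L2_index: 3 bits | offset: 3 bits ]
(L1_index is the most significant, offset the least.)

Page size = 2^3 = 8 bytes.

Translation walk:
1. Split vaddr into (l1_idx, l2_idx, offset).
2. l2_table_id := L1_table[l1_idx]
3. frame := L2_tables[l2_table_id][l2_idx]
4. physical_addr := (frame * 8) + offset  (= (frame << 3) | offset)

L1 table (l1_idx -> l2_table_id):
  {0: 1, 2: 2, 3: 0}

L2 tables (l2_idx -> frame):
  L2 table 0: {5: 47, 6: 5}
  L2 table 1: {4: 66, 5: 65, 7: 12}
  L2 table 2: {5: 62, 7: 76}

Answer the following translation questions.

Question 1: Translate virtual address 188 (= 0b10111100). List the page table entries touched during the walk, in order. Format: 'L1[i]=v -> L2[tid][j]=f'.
vaddr = 188 = 0b10111100
Split: l1_idx=2, l2_idx=7, offset=4

Answer: L1[2]=2 -> L2[2][7]=76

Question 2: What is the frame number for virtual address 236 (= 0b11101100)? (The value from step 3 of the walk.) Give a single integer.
Answer: 47

Derivation:
vaddr = 236: l1_idx=3, l2_idx=5
L1[3] = 0; L2[0][5] = 47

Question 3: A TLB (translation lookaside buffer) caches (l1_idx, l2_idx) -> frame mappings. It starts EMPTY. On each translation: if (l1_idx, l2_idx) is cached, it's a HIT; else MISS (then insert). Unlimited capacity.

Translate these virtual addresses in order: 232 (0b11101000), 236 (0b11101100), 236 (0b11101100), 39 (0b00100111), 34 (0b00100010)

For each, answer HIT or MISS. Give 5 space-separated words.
Answer: MISS HIT HIT MISS HIT

Derivation:
vaddr=232: (3,5) not in TLB -> MISS, insert
vaddr=236: (3,5) in TLB -> HIT
vaddr=236: (3,5) in TLB -> HIT
vaddr=39: (0,4) not in TLB -> MISS, insert
vaddr=34: (0,4) in TLB -> HIT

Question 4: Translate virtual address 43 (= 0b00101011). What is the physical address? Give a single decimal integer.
Answer: 523

Derivation:
vaddr = 43 = 0b00101011
Split: l1_idx=0, l2_idx=5, offset=3
L1[0] = 1
L2[1][5] = 65
paddr = 65 * 8 + 3 = 523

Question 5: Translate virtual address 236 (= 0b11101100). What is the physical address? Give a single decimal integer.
Answer: 380

Derivation:
vaddr = 236 = 0b11101100
Split: l1_idx=3, l2_idx=5, offset=4
L1[3] = 0
L2[0][5] = 47
paddr = 47 * 8 + 4 = 380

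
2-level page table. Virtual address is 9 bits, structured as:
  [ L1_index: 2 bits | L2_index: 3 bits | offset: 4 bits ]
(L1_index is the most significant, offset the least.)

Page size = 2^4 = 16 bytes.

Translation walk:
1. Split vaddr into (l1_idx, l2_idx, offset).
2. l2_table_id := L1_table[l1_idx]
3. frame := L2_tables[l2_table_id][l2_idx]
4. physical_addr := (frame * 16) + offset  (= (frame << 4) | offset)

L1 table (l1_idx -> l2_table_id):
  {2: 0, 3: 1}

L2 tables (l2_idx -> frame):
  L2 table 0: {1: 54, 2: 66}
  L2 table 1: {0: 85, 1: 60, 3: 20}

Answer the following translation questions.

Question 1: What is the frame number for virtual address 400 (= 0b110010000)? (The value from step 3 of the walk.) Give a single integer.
Answer: 60

Derivation:
vaddr = 400: l1_idx=3, l2_idx=1
L1[3] = 1; L2[1][1] = 60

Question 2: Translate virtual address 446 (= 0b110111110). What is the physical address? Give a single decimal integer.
vaddr = 446 = 0b110111110
Split: l1_idx=3, l2_idx=3, offset=14
L1[3] = 1
L2[1][3] = 20
paddr = 20 * 16 + 14 = 334

Answer: 334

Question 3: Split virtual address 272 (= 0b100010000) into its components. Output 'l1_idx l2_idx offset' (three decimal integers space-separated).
vaddr = 272 = 0b100010000
  top 2 bits -> l1_idx = 2
  next 3 bits -> l2_idx = 1
  bottom 4 bits -> offset = 0

Answer: 2 1 0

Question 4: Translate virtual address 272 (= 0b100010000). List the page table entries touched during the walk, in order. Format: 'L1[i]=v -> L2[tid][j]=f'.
vaddr = 272 = 0b100010000
Split: l1_idx=2, l2_idx=1, offset=0

Answer: L1[2]=0 -> L2[0][1]=54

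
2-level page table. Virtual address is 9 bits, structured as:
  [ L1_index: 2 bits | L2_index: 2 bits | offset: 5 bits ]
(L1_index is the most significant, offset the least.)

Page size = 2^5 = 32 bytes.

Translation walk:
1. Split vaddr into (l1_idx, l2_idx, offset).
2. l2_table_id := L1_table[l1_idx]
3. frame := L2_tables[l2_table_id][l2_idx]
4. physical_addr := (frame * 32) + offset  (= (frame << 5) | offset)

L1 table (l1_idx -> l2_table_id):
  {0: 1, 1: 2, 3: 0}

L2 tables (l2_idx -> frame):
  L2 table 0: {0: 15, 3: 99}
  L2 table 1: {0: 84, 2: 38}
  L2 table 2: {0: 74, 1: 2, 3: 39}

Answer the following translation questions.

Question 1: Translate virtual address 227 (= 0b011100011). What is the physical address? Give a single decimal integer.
vaddr = 227 = 0b011100011
Split: l1_idx=1, l2_idx=3, offset=3
L1[1] = 2
L2[2][3] = 39
paddr = 39 * 32 + 3 = 1251

Answer: 1251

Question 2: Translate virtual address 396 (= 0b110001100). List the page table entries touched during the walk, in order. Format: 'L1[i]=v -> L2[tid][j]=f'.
vaddr = 396 = 0b110001100
Split: l1_idx=3, l2_idx=0, offset=12

Answer: L1[3]=0 -> L2[0][0]=15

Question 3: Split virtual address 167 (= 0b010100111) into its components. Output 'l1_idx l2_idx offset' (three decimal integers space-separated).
vaddr = 167 = 0b010100111
  top 2 bits -> l1_idx = 1
  next 2 bits -> l2_idx = 1
  bottom 5 bits -> offset = 7

Answer: 1 1 7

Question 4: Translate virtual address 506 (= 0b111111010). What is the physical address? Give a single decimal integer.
vaddr = 506 = 0b111111010
Split: l1_idx=3, l2_idx=3, offset=26
L1[3] = 0
L2[0][3] = 99
paddr = 99 * 32 + 26 = 3194

Answer: 3194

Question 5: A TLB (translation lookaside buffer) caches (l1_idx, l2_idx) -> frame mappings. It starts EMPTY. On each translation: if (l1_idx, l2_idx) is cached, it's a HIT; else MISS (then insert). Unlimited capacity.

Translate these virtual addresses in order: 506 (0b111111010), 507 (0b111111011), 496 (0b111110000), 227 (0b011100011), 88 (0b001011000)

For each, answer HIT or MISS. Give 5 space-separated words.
vaddr=506: (3,3) not in TLB -> MISS, insert
vaddr=507: (3,3) in TLB -> HIT
vaddr=496: (3,3) in TLB -> HIT
vaddr=227: (1,3) not in TLB -> MISS, insert
vaddr=88: (0,2) not in TLB -> MISS, insert

Answer: MISS HIT HIT MISS MISS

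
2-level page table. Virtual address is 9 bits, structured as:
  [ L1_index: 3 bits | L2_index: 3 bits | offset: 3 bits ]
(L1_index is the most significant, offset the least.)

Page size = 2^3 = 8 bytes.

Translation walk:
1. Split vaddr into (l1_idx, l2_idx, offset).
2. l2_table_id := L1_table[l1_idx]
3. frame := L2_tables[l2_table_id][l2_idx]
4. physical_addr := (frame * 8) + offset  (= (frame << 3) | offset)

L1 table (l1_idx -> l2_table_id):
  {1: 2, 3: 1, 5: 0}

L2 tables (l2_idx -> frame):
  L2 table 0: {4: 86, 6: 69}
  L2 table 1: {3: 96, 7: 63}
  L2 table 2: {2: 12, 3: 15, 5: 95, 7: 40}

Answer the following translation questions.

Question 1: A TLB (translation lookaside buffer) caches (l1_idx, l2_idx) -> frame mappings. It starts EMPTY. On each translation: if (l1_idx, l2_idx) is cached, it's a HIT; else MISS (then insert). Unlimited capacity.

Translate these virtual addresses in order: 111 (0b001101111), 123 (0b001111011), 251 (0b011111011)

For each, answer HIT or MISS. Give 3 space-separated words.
Answer: MISS MISS MISS

Derivation:
vaddr=111: (1,5) not in TLB -> MISS, insert
vaddr=123: (1,7) not in TLB -> MISS, insert
vaddr=251: (3,7) not in TLB -> MISS, insert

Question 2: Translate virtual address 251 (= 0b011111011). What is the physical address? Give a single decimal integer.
vaddr = 251 = 0b011111011
Split: l1_idx=3, l2_idx=7, offset=3
L1[3] = 1
L2[1][7] = 63
paddr = 63 * 8 + 3 = 507

Answer: 507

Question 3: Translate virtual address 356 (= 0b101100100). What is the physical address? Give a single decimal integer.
vaddr = 356 = 0b101100100
Split: l1_idx=5, l2_idx=4, offset=4
L1[5] = 0
L2[0][4] = 86
paddr = 86 * 8 + 4 = 692

Answer: 692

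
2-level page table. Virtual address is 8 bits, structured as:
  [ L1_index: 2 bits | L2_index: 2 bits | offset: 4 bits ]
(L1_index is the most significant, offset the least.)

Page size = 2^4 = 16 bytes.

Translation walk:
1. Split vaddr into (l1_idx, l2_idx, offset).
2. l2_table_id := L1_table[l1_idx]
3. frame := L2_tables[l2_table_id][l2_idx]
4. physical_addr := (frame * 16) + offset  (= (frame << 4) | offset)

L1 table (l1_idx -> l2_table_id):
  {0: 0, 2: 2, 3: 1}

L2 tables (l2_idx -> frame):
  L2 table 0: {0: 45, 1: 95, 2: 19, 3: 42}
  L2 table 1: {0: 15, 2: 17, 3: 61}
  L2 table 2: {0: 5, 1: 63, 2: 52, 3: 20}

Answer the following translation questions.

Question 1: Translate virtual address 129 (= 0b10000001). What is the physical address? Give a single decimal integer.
Answer: 81

Derivation:
vaddr = 129 = 0b10000001
Split: l1_idx=2, l2_idx=0, offset=1
L1[2] = 2
L2[2][0] = 5
paddr = 5 * 16 + 1 = 81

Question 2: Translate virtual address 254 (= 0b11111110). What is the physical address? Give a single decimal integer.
Answer: 990

Derivation:
vaddr = 254 = 0b11111110
Split: l1_idx=3, l2_idx=3, offset=14
L1[3] = 1
L2[1][3] = 61
paddr = 61 * 16 + 14 = 990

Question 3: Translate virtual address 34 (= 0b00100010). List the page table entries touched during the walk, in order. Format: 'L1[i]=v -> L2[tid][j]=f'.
Answer: L1[0]=0 -> L2[0][2]=19

Derivation:
vaddr = 34 = 0b00100010
Split: l1_idx=0, l2_idx=2, offset=2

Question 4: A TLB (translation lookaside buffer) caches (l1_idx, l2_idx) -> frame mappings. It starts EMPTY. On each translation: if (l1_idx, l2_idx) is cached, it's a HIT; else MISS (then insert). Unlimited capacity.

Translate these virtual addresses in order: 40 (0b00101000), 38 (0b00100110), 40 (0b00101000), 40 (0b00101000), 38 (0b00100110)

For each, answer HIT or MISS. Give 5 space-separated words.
Answer: MISS HIT HIT HIT HIT

Derivation:
vaddr=40: (0,2) not in TLB -> MISS, insert
vaddr=38: (0,2) in TLB -> HIT
vaddr=40: (0,2) in TLB -> HIT
vaddr=40: (0,2) in TLB -> HIT
vaddr=38: (0,2) in TLB -> HIT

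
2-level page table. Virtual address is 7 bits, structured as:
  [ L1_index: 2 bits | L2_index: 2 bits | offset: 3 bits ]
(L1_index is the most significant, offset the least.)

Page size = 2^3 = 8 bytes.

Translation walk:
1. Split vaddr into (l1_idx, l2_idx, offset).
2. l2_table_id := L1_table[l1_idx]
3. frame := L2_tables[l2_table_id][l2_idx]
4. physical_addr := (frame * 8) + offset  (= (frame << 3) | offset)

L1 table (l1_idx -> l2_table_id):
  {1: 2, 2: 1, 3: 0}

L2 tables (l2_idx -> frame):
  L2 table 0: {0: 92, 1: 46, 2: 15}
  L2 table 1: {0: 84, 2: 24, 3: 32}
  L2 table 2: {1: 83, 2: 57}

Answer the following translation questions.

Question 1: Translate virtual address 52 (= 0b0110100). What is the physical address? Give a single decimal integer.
vaddr = 52 = 0b0110100
Split: l1_idx=1, l2_idx=2, offset=4
L1[1] = 2
L2[2][2] = 57
paddr = 57 * 8 + 4 = 460

Answer: 460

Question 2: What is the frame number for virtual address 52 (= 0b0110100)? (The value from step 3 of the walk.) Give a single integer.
Answer: 57

Derivation:
vaddr = 52: l1_idx=1, l2_idx=2
L1[1] = 2; L2[2][2] = 57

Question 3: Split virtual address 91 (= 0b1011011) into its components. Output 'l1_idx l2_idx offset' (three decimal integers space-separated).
vaddr = 91 = 0b1011011
  top 2 bits -> l1_idx = 2
  next 2 bits -> l2_idx = 3
  bottom 3 bits -> offset = 3

Answer: 2 3 3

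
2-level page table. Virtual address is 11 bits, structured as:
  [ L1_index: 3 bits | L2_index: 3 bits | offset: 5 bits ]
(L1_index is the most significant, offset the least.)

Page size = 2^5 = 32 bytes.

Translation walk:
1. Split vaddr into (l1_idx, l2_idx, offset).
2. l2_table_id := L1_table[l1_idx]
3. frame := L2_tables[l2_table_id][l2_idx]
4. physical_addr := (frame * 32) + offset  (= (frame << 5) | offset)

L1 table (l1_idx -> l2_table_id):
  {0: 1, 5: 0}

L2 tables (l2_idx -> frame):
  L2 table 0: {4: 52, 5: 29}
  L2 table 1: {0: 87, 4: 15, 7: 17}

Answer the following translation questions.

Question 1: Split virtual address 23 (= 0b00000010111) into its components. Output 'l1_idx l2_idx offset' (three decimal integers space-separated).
vaddr = 23 = 0b00000010111
  top 3 bits -> l1_idx = 0
  next 3 bits -> l2_idx = 0
  bottom 5 bits -> offset = 23

Answer: 0 0 23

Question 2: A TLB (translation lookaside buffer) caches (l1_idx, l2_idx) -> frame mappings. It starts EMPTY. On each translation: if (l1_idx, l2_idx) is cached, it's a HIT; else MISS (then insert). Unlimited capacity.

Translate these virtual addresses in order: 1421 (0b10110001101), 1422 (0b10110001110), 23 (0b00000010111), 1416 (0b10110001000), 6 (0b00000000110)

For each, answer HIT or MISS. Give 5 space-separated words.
vaddr=1421: (5,4) not in TLB -> MISS, insert
vaddr=1422: (5,4) in TLB -> HIT
vaddr=23: (0,0) not in TLB -> MISS, insert
vaddr=1416: (5,4) in TLB -> HIT
vaddr=6: (0,0) in TLB -> HIT

Answer: MISS HIT MISS HIT HIT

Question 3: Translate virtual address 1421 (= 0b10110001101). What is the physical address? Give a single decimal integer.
vaddr = 1421 = 0b10110001101
Split: l1_idx=5, l2_idx=4, offset=13
L1[5] = 0
L2[0][4] = 52
paddr = 52 * 32 + 13 = 1677

Answer: 1677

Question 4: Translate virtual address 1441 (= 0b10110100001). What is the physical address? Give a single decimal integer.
vaddr = 1441 = 0b10110100001
Split: l1_idx=5, l2_idx=5, offset=1
L1[5] = 0
L2[0][5] = 29
paddr = 29 * 32 + 1 = 929

Answer: 929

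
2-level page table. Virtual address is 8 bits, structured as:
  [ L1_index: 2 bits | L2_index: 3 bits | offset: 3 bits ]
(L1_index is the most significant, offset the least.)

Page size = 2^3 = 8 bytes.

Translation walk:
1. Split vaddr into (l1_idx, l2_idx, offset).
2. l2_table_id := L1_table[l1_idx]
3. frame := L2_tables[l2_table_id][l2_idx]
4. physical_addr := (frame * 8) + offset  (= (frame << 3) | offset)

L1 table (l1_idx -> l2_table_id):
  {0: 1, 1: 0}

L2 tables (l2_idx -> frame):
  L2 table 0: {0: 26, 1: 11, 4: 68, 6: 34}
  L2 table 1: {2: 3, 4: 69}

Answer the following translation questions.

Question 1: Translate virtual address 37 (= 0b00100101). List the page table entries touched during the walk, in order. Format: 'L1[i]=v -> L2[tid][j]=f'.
Answer: L1[0]=1 -> L2[1][4]=69

Derivation:
vaddr = 37 = 0b00100101
Split: l1_idx=0, l2_idx=4, offset=5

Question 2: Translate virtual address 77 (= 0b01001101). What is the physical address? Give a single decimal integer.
Answer: 93

Derivation:
vaddr = 77 = 0b01001101
Split: l1_idx=1, l2_idx=1, offset=5
L1[1] = 0
L2[0][1] = 11
paddr = 11 * 8 + 5 = 93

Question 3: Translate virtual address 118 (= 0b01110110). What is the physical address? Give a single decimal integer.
Answer: 278

Derivation:
vaddr = 118 = 0b01110110
Split: l1_idx=1, l2_idx=6, offset=6
L1[1] = 0
L2[0][6] = 34
paddr = 34 * 8 + 6 = 278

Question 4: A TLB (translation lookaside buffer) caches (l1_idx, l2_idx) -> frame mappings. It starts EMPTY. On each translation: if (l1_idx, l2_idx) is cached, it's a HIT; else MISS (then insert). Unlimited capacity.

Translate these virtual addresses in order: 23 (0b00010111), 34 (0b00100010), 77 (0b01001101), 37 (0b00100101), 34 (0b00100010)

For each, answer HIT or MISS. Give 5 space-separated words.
vaddr=23: (0,2) not in TLB -> MISS, insert
vaddr=34: (0,4) not in TLB -> MISS, insert
vaddr=77: (1,1) not in TLB -> MISS, insert
vaddr=37: (0,4) in TLB -> HIT
vaddr=34: (0,4) in TLB -> HIT

Answer: MISS MISS MISS HIT HIT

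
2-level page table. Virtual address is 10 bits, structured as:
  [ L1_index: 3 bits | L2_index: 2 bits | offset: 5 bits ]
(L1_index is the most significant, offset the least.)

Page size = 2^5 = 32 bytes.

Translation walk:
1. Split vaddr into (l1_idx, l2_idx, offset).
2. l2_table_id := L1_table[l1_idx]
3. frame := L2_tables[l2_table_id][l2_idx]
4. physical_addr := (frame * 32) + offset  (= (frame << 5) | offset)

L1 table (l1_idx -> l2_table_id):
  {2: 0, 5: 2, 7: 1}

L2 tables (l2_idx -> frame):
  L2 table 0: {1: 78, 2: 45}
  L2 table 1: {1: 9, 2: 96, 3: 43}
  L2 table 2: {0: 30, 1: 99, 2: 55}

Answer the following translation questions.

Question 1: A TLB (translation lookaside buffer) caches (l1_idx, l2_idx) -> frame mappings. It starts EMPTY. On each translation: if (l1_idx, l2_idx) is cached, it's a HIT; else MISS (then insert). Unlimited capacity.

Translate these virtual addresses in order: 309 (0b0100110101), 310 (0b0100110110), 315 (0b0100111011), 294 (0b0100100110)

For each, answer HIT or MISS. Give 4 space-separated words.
Answer: MISS HIT HIT HIT

Derivation:
vaddr=309: (2,1) not in TLB -> MISS, insert
vaddr=310: (2,1) in TLB -> HIT
vaddr=315: (2,1) in TLB -> HIT
vaddr=294: (2,1) in TLB -> HIT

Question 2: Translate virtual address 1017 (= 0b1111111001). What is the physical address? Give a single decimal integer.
vaddr = 1017 = 0b1111111001
Split: l1_idx=7, l2_idx=3, offset=25
L1[7] = 1
L2[1][3] = 43
paddr = 43 * 32 + 25 = 1401

Answer: 1401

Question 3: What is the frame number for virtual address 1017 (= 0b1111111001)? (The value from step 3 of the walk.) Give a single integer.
vaddr = 1017: l1_idx=7, l2_idx=3
L1[7] = 1; L2[1][3] = 43

Answer: 43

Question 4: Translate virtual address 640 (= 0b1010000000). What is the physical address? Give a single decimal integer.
vaddr = 640 = 0b1010000000
Split: l1_idx=5, l2_idx=0, offset=0
L1[5] = 2
L2[2][0] = 30
paddr = 30 * 32 + 0 = 960

Answer: 960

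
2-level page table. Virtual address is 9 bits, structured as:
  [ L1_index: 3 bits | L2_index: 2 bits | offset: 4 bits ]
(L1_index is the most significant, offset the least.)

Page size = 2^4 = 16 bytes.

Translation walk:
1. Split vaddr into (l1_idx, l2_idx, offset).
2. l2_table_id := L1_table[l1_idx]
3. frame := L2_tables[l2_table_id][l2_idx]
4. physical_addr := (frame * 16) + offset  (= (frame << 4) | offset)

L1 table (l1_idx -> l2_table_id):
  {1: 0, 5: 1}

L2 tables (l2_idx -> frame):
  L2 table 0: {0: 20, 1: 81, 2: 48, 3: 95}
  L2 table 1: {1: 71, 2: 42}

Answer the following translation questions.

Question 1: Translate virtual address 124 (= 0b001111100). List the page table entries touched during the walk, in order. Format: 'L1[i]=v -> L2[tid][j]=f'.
Answer: L1[1]=0 -> L2[0][3]=95

Derivation:
vaddr = 124 = 0b001111100
Split: l1_idx=1, l2_idx=3, offset=12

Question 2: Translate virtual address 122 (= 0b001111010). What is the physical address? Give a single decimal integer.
Answer: 1530

Derivation:
vaddr = 122 = 0b001111010
Split: l1_idx=1, l2_idx=3, offset=10
L1[1] = 0
L2[0][3] = 95
paddr = 95 * 16 + 10 = 1530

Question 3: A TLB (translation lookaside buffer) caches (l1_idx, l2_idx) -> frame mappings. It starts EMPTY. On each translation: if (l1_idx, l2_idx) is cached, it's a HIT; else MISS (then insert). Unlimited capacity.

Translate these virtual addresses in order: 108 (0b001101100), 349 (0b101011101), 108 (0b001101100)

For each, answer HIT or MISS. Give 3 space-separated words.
Answer: MISS MISS HIT

Derivation:
vaddr=108: (1,2) not in TLB -> MISS, insert
vaddr=349: (5,1) not in TLB -> MISS, insert
vaddr=108: (1,2) in TLB -> HIT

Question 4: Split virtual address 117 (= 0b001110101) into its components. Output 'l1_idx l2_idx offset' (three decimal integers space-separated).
vaddr = 117 = 0b001110101
  top 3 bits -> l1_idx = 1
  next 2 bits -> l2_idx = 3
  bottom 4 bits -> offset = 5

Answer: 1 3 5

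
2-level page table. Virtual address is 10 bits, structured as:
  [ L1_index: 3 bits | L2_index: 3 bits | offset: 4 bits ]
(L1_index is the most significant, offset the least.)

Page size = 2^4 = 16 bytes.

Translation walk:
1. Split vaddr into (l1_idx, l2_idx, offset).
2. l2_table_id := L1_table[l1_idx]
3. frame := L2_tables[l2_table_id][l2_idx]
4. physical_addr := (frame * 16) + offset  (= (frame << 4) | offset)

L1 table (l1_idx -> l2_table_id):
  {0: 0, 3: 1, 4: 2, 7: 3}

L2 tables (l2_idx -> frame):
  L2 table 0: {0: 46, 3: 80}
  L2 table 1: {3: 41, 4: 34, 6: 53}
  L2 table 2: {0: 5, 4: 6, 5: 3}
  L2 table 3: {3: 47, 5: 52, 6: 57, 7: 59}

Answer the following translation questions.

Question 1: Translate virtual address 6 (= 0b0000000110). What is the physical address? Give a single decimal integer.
vaddr = 6 = 0b0000000110
Split: l1_idx=0, l2_idx=0, offset=6
L1[0] = 0
L2[0][0] = 46
paddr = 46 * 16 + 6 = 742

Answer: 742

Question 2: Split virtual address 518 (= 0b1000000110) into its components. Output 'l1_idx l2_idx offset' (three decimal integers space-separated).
Answer: 4 0 6

Derivation:
vaddr = 518 = 0b1000000110
  top 3 bits -> l1_idx = 4
  next 3 bits -> l2_idx = 0
  bottom 4 bits -> offset = 6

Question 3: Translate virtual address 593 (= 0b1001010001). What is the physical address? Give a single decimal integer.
vaddr = 593 = 0b1001010001
Split: l1_idx=4, l2_idx=5, offset=1
L1[4] = 2
L2[2][5] = 3
paddr = 3 * 16 + 1 = 49

Answer: 49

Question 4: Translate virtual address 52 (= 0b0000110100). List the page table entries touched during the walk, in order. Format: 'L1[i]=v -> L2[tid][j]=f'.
vaddr = 52 = 0b0000110100
Split: l1_idx=0, l2_idx=3, offset=4

Answer: L1[0]=0 -> L2[0][3]=80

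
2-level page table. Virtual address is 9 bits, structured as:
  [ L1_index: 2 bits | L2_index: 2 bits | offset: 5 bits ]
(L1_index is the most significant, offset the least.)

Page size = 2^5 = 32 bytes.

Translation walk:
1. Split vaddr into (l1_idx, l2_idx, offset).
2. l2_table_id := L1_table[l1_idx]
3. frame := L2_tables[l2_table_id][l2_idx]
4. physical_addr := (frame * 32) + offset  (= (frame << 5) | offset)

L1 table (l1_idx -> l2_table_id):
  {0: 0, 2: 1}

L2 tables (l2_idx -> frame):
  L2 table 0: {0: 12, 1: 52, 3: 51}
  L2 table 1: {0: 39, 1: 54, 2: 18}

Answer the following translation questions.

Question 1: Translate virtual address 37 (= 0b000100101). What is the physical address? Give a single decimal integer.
vaddr = 37 = 0b000100101
Split: l1_idx=0, l2_idx=1, offset=5
L1[0] = 0
L2[0][1] = 52
paddr = 52 * 32 + 5 = 1669

Answer: 1669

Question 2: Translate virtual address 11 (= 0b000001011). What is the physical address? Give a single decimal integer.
vaddr = 11 = 0b000001011
Split: l1_idx=0, l2_idx=0, offset=11
L1[0] = 0
L2[0][0] = 12
paddr = 12 * 32 + 11 = 395

Answer: 395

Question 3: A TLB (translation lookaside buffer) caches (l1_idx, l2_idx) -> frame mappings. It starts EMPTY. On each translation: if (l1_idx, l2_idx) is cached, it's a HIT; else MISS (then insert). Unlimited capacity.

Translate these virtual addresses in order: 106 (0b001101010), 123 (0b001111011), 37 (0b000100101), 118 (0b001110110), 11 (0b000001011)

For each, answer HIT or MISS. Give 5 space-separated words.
Answer: MISS HIT MISS HIT MISS

Derivation:
vaddr=106: (0,3) not in TLB -> MISS, insert
vaddr=123: (0,3) in TLB -> HIT
vaddr=37: (0,1) not in TLB -> MISS, insert
vaddr=118: (0,3) in TLB -> HIT
vaddr=11: (0,0) not in TLB -> MISS, insert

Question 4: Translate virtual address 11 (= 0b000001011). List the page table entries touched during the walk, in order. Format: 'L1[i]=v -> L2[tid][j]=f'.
vaddr = 11 = 0b000001011
Split: l1_idx=0, l2_idx=0, offset=11

Answer: L1[0]=0 -> L2[0][0]=12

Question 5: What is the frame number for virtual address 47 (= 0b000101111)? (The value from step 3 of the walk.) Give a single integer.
Answer: 52

Derivation:
vaddr = 47: l1_idx=0, l2_idx=1
L1[0] = 0; L2[0][1] = 52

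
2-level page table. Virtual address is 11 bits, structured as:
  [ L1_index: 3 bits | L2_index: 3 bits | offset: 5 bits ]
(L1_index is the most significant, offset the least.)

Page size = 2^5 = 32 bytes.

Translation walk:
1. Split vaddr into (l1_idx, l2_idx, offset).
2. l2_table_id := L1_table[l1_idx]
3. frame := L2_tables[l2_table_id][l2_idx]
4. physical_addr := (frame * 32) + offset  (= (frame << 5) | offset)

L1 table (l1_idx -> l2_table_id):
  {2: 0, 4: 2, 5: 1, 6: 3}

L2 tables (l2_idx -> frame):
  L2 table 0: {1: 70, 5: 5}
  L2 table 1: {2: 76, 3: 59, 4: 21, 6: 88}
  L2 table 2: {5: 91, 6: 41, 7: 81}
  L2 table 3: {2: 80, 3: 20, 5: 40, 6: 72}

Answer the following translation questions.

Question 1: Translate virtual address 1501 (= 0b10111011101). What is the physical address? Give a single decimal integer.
vaddr = 1501 = 0b10111011101
Split: l1_idx=5, l2_idx=6, offset=29
L1[5] = 1
L2[1][6] = 88
paddr = 88 * 32 + 29 = 2845

Answer: 2845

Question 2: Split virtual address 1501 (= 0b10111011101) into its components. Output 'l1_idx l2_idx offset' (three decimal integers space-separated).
Answer: 5 6 29

Derivation:
vaddr = 1501 = 0b10111011101
  top 3 bits -> l1_idx = 5
  next 3 bits -> l2_idx = 6
  bottom 5 bits -> offset = 29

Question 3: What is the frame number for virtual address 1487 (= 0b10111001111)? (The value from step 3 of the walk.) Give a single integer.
Answer: 88

Derivation:
vaddr = 1487: l1_idx=5, l2_idx=6
L1[5] = 1; L2[1][6] = 88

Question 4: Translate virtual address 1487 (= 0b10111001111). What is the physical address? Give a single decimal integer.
Answer: 2831

Derivation:
vaddr = 1487 = 0b10111001111
Split: l1_idx=5, l2_idx=6, offset=15
L1[5] = 1
L2[1][6] = 88
paddr = 88 * 32 + 15 = 2831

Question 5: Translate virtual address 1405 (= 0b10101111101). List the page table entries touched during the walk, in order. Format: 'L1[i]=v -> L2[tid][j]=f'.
vaddr = 1405 = 0b10101111101
Split: l1_idx=5, l2_idx=3, offset=29

Answer: L1[5]=1 -> L2[1][3]=59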